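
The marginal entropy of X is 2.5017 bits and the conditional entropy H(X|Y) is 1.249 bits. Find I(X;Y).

I(X;Y) = H(X) - H(X|Y)
I(X;Y) = 2.5017 - 1.249 = 1.2527 bits


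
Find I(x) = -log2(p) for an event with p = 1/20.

Information content I(x) = -log₂(p(x))
I = -log₂(1/20) = -log₂(0.0500)
I = 4.3219 bits


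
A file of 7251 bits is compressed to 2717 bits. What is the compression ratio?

Compression ratio = Original / Compressed
= 7251 / 2717 = 2.67:1


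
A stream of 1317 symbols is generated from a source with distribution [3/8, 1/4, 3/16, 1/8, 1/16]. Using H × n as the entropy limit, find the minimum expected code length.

Entropy H = 2.1085 bits/symbol
Minimum bits = H × n = 2.1085 × 1317
= 2776.84 bits


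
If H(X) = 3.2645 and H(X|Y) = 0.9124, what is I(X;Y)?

I(X;Y) = H(X) - H(X|Y)
I(X;Y) = 3.2645 - 0.9124 = 2.3521 bits


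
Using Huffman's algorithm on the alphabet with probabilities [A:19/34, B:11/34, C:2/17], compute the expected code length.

Huffman tree construction:
Combine smallest probabilities repeatedly
Resulting codes:
  A: 1 (length 1)
  B: 01 (length 2)
  C: 00 (length 2)
Average length = Σ p(s) × length(s) = 1.4412 bits


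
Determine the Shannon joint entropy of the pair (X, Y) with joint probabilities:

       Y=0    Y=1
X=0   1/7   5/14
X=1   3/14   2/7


H(X,Y) = -Σ p(x,y) log₂ p(x,y)
  p(0,0)=1/7: -0.1429 × log₂(0.1429) = 0.4011
  p(0,1)=5/14: -0.3571 × log₂(0.3571) = 0.5305
  p(1,0)=3/14: -0.2143 × log₂(0.2143) = 0.4762
  p(1,1)=2/7: -0.2857 × log₂(0.2857) = 0.5164
H(X,Y) = 1.9242 bits


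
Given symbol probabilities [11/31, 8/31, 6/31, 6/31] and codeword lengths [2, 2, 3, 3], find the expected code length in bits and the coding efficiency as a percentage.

Average length L = Σ p_i × l_i = 2.3871 bits
Entropy H = 1.9518 bits
Efficiency η = H/L × 100% = 81.77%


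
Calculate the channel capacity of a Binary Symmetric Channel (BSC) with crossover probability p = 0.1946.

For BSC with error probability p:
C = 1 - H(p) where H(p) is binary entropy
H(0.1946) = -0.1946 × log₂(0.1946) - 0.8054 × log₂(0.8054)
H(p) = 0.7110
C = 1 - 0.7110 = 0.2890 bits/use


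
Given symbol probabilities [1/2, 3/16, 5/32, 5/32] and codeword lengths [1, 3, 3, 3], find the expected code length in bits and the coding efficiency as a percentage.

Average length L = Σ p_i × l_i = 2.0000 bits
Entropy H = 1.7897 bits
Efficiency η = H/L × 100% = 89.49%


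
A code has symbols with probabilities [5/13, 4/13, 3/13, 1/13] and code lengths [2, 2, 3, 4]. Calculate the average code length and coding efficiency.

Average length L = Σ p_i × l_i = 2.3846 bits
Entropy H = 1.8262 bits
Efficiency η = H/L × 100% = 76.58%


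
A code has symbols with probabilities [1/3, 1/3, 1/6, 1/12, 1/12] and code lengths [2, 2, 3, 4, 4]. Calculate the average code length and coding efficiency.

Average length L = Σ p_i × l_i = 2.5000 bits
Entropy H = 2.0850 bits
Efficiency η = H/L × 100% = 83.40%


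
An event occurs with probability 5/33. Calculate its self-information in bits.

Information content I(x) = -log₂(p(x))
I = -log₂(5/33) = -log₂(0.1515)
I = 2.7225 bits


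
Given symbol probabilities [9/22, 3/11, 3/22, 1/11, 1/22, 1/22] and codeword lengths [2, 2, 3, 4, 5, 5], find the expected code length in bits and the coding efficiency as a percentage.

Average length L = Σ p_i × l_i = 2.5909 bits
Entropy H = 2.1506 bits
Efficiency η = H/L × 100% = 83.01%


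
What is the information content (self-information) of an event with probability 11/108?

Information content I(x) = -log₂(p(x))
I = -log₂(11/108) = -log₂(0.1019)
I = 3.2955 bits


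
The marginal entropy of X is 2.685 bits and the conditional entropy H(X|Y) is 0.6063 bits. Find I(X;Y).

I(X;Y) = H(X) - H(X|Y)
I(X;Y) = 2.685 - 0.6063 = 2.0787 bits


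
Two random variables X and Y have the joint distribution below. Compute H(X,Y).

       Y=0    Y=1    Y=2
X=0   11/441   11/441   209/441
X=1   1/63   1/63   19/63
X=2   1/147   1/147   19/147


H(X,Y) = -Σ p(x,y) log₂ p(x,y)
  p(0,0)=11/441: -0.0249 × log₂(0.0249) = 0.1328
  p(0,1)=11/441: -0.0249 × log₂(0.0249) = 0.1328
  p(0,2)=209/441: -0.4739 × log₂(0.4739) = 0.5105
  p(1,0)=1/63: -0.0159 × log₂(0.0159) = 0.0949
  p(1,1)=1/63: -0.0159 × log₂(0.0159) = 0.0949
  p(1,2)=19/63: -0.3016 × log₂(0.3016) = 0.5216
  p(2,0)=1/147: -0.0068 × log₂(0.0068) = 0.0490
  p(2,1)=1/147: -0.0068 × log₂(0.0068) = 0.0490
  p(2,2)=19/147: -0.1293 × log₂(0.1293) = 0.3815
H(X,Y) = 1.9670 bits


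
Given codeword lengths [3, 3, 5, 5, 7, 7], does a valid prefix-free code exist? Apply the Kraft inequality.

Kraft inequality: Σ 2^(-l_i) ≤ 1 for prefix-free code
Calculating: 2^(-3) + 2^(-3) + 2^(-5) + 2^(-5) + 2^(-7) + 2^(-7)
= 0.125 + 0.125 + 0.03125 + 0.03125 + 0.0078125 + 0.0078125
= 0.3281
Since 0.3281 ≤ 1, prefix-free code exists


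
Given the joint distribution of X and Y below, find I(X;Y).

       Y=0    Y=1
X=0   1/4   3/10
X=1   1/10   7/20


H(X) = 0.9928, H(Y) = 0.9341, H(X,Y) = 1.8834
I(X;Y) = H(X) + H(Y) - H(X,Y) = 0.0435 bits


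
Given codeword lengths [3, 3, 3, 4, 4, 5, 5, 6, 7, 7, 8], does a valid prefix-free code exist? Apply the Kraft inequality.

Kraft inequality: Σ 2^(-l_i) ≤ 1 for prefix-free code
Calculating: 2^(-3) + 2^(-3) + 2^(-3) + 2^(-4) + 2^(-4) + 2^(-5) + 2^(-5) + 2^(-6) + 2^(-7) + 2^(-7) + 2^(-8)
= 0.125 + 0.125 + 0.125 + 0.0625 + 0.0625 + 0.03125 + 0.03125 + 0.015625 + 0.0078125 + 0.0078125 + 0.00390625
= 0.5977
Since 0.5977 ≤ 1, prefix-free code exists


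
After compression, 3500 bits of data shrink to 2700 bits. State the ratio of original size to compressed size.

Compression ratio = Original / Compressed
= 3500 / 2700 = 1.30:1


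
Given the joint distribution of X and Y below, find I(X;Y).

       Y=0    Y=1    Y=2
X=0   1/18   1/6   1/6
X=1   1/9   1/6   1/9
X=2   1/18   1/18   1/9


H(X) = 1.5420, H(Y) = 1.5420, H(X,Y) = 3.0441
I(X;Y) = H(X) + H(Y) - H(X,Y) = 0.0399 bits


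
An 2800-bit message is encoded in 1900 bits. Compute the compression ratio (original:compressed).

Compression ratio = Original / Compressed
= 2800 / 1900 = 1.47:1


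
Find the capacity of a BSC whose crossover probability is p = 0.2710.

For BSC with error probability p:
C = 1 - H(p) where H(p) is binary entropy
H(0.2710) = -0.2710 × log₂(0.2710) - 0.7290 × log₂(0.7290)
H(p) = 0.8429
C = 1 - 0.8429 = 0.1571 bits/use


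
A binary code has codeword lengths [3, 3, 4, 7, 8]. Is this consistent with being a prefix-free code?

Kraft inequality: Σ 2^(-l_i) ≤ 1 for prefix-free code
Calculating: 2^(-3) + 2^(-3) + 2^(-4) + 2^(-7) + 2^(-8)
= 0.125 + 0.125 + 0.0625 + 0.0078125 + 0.00390625
= 0.3242
Since 0.3242 ≤ 1, prefix-free code exists


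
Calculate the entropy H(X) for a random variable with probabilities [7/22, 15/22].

H(X) = -Σ p(x) log₂ p(x)
  -7/22 × log₂(7/22) = 0.5257
  -15/22 × log₂(15/22) = 0.3767
H(X) = 0.9024 bits


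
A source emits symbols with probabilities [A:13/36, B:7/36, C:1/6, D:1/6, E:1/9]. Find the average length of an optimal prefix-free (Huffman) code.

Huffman tree construction:
Combine smallest probabilities repeatedly
Resulting codes:
  A: 11 (length 2)
  B: 01 (length 2)
  C: 101 (length 3)
  D: 00 (length 2)
  E: 100 (length 3)
Average length = Σ p(s) × length(s) = 2.2778 bits


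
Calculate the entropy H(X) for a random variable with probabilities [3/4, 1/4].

H(X) = -Σ p(x) log₂ p(x)
  -3/4 × log₂(3/4) = 0.3113
  -1/4 × log₂(1/4) = 0.5000
H(X) = 0.8113 bits


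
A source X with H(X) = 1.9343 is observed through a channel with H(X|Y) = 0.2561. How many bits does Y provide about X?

I(X;Y) = H(X) - H(X|Y)
I(X;Y) = 1.9343 - 0.2561 = 1.6782 bits


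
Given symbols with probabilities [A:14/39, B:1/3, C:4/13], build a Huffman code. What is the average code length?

Huffman tree construction:
Combine smallest probabilities repeatedly
Resulting codes:
  A: 0 (length 1)
  B: 11 (length 2)
  C: 10 (length 2)
Average length = Σ p(s) × length(s) = 1.6410 bits


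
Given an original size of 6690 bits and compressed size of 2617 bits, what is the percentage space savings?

Space savings = (1 - Compressed/Original) × 100%
= (1 - 2617/6690) × 100%
= 60.88%


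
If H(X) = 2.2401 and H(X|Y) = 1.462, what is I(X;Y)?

I(X;Y) = H(X) - H(X|Y)
I(X;Y) = 2.2401 - 1.462 = 0.7781 bits


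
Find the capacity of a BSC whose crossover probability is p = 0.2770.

For BSC with error probability p:
C = 1 - H(p) where H(p) is binary entropy
H(0.2770) = -0.2770 × log₂(0.2770) - 0.7230 × log₂(0.7230)
H(p) = 0.8513
C = 1 - 0.8513 = 0.1487 bits/use


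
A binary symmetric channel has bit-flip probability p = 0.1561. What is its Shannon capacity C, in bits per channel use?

For BSC with error probability p:
C = 1 - H(p) where H(p) is binary entropy
H(0.1561) = -0.1561 × log₂(0.1561) - 0.8439 × log₂(0.8439)
H(p) = 0.6249
C = 1 - 0.6249 = 0.3751 bits/use


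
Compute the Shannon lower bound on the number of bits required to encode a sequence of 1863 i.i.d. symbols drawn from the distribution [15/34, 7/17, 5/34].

Entropy H = 1.4546 bits/symbol
Minimum bits = H × n = 1.4546 × 1863
= 2709.99 bits


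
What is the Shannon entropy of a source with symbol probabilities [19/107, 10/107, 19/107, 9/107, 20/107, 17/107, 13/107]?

H(X) = -Σ p(x) log₂ p(x)
  -19/107 × log₂(19/107) = 0.4428
  -10/107 × log₂(10/107) = 0.3196
  -19/107 × log₂(19/107) = 0.4428
  -9/107 × log₂(9/107) = 0.3004
  -20/107 × log₂(20/107) = 0.4523
  -17/107 × log₂(17/107) = 0.4217
  -13/107 × log₂(13/107) = 0.3695
H(X) = 2.7489 bits


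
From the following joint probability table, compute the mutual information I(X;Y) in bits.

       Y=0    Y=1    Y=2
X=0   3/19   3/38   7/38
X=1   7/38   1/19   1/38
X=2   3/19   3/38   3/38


H(X) = 1.5574, H(Y) = 1.4910, H(X,Y) = 2.9693
I(X;Y) = H(X) + H(Y) - H(X,Y) = 0.0791 bits


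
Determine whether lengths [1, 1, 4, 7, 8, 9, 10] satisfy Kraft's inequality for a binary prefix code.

Kraft inequality: Σ 2^(-l_i) ≤ 1 for prefix-free code
Calculating: 2^(-1) + 2^(-1) + 2^(-4) + 2^(-7) + 2^(-8) + 2^(-9) + 2^(-10)
= 0.5 + 0.5 + 0.0625 + 0.0078125 + 0.00390625 + 0.001953125 + 0.0009765625
= 1.0771
Since 1.0771 > 1, prefix-free code does not exist


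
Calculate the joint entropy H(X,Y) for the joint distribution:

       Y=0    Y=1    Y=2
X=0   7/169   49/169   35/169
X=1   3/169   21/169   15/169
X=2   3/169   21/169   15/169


H(X,Y) = -Σ p(x,y) log₂ p(x,y)
  p(0,0)=7/169: -0.0414 × log₂(0.0414) = 0.1903
  p(0,1)=49/169: -0.2899 × log₂(0.2899) = 0.5179
  p(0,2)=35/169: -0.2071 × log₂(0.2071) = 0.4704
  p(1,0)=3/169: -0.0178 × log₂(0.0178) = 0.1032
  p(1,1)=21/169: -0.1243 × log₂(0.1243) = 0.3738
  p(1,2)=15/169: -0.0888 × log₂(0.0888) = 0.3101
  p(2,0)=3/169: -0.0178 × log₂(0.0178) = 0.1032
  p(2,1)=21/169: -0.1243 × log₂(0.1243) = 0.3738
  p(2,2)=15/169: -0.0888 × log₂(0.0888) = 0.3101
H(X,Y) = 2.7530 bits


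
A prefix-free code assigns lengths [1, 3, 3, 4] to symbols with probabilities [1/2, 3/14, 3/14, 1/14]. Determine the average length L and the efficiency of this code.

Average length L = Σ p_i × l_i = 2.0714 bits
Entropy H = 1.7244 bits
Efficiency η = H/L × 100% = 83.25%


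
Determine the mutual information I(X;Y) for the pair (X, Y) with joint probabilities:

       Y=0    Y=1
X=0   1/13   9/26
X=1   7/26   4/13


H(X) = 0.9829, H(Y) = 0.9306, H(X,Y) = 1.8473
I(X;Y) = H(X) + H(Y) - H(X,Y) = 0.0661 bits


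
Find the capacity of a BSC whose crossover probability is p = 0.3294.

For BSC with error probability p:
C = 1 - H(p) where H(p) is binary entropy
H(0.3294) = -0.3294 × log₂(0.3294) - 0.6706 × log₂(0.6706)
H(p) = 0.9143
C = 1 - 0.9143 = 0.0857 bits/use


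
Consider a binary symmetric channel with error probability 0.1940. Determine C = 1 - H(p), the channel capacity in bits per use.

For BSC with error probability p:
C = 1 - H(p) where H(p) is binary entropy
H(0.1940) = -0.1940 × log₂(0.1940) - 0.8060 × log₂(0.8060)
H(p) = 0.7098
C = 1 - 0.7098 = 0.2902 bits/use


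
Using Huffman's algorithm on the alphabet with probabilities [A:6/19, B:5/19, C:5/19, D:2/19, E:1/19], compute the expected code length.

Huffman tree construction:
Combine smallest probabilities repeatedly
Resulting codes:
  A: 11 (length 2)
  B: 01 (length 2)
  C: 10 (length 2)
  D: 001 (length 3)
  E: 000 (length 3)
Average length = Σ p(s) × length(s) = 2.1579 bits


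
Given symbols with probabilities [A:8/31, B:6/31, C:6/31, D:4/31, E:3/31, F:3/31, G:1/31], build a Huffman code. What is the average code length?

Huffman tree construction:
Combine smallest probabilities repeatedly
Resulting codes:
  A: 10 (length 2)
  B: 111 (length 3)
  C: 00 (length 2)
  D: 011 (length 3)
  E: 1101 (length 4)
  F: 010 (length 3)
  G: 1100 (length 4)
Average length = Σ p(s) × length(s) = 2.6774 bits


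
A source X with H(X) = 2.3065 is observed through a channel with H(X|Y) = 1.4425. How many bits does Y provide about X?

I(X;Y) = H(X) - H(X|Y)
I(X;Y) = 2.3065 - 1.4425 = 0.864 bits


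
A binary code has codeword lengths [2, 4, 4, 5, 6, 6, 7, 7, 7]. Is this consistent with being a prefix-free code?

Kraft inequality: Σ 2^(-l_i) ≤ 1 for prefix-free code
Calculating: 2^(-2) + 2^(-4) + 2^(-4) + 2^(-5) + 2^(-6) + 2^(-6) + 2^(-7) + 2^(-7) + 2^(-7)
= 0.25 + 0.0625 + 0.0625 + 0.03125 + 0.015625 + 0.015625 + 0.0078125 + 0.0078125 + 0.0078125
= 0.4609
Since 0.4609 ≤ 1, prefix-free code exists


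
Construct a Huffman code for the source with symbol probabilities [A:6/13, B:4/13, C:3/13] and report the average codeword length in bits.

Huffman tree construction:
Combine smallest probabilities repeatedly
Resulting codes:
  A: 0 (length 1)
  B: 11 (length 2)
  C: 10 (length 2)
Average length = Σ p(s) × length(s) = 1.5385 bits


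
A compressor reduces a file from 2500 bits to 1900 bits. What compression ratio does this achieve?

Compression ratio = Original / Compressed
= 2500 / 1900 = 1.32:1


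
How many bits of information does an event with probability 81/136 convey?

Information content I(x) = -log₂(p(x))
I = -log₂(81/136) = -log₂(0.5956)
I = 0.7476 bits


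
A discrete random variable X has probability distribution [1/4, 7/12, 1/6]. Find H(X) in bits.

H(X) = -Σ p(x) log₂ p(x)
  -1/4 × log₂(1/4) = 0.5000
  -7/12 × log₂(7/12) = 0.4536
  -1/6 × log₂(1/6) = 0.4308
H(X) = 1.3844 bits


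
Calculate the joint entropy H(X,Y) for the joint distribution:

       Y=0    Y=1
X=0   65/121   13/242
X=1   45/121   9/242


H(X,Y) = -Σ p(x,y) log₂ p(x,y)
  p(0,0)=65/121: -0.5372 × log₂(0.5372) = 0.4816
  p(0,1)=13/242: -0.0537 × log₂(0.0537) = 0.2266
  p(1,0)=45/121: -0.3719 × log₂(0.3719) = 0.5307
  p(1,1)=9/242: -0.0372 × log₂(0.0372) = 0.1766
H(X,Y) = 1.4155 bits


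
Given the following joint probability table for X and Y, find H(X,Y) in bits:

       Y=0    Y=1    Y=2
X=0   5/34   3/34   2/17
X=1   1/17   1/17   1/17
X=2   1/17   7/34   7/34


H(X,Y) = -Σ p(x,y) log₂ p(x,y)
  p(0,0)=5/34: -0.1471 × log₂(0.1471) = 0.4067
  p(0,1)=3/34: -0.0882 × log₂(0.0882) = 0.3090
  p(0,2)=2/17: -0.1176 × log₂(0.1176) = 0.3632
  p(1,0)=1/17: -0.0588 × log₂(0.0588) = 0.2404
  p(1,1)=1/17: -0.0588 × log₂(0.0588) = 0.2404
  p(1,2)=1/17: -0.0588 × log₂(0.0588) = 0.2404
  p(2,0)=1/17: -0.0588 × log₂(0.0588) = 0.2404
  p(2,1)=7/34: -0.2059 × log₂(0.2059) = 0.4694
  p(2,2)=7/34: -0.2059 × log₂(0.2059) = 0.4694
H(X,Y) = 2.9796 bits


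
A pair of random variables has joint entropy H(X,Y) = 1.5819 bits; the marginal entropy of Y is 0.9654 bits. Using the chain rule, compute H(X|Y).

Chain rule: H(X,Y) = H(X|Y) + H(Y)
H(X|Y) = H(X,Y) - H(Y) = 1.5819 - 0.9654 = 0.6165 bits


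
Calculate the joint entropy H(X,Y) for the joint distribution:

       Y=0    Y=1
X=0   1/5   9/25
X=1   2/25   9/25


H(X,Y) = -Σ p(x,y) log₂ p(x,y)
  p(0,0)=1/5: -0.2000 × log₂(0.2000) = 0.4644
  p(0,1)=9/25: -0.3600 × log₂(0.3600) = 0.5306
  p(1,0)=2/25: -0.0800 × log₂(0.0800) = 0.2915
  p(1,1)=9/25: -0.3600 × log₂(0.3600) = 0.5306
H(X,Y) = 1.8171 bits


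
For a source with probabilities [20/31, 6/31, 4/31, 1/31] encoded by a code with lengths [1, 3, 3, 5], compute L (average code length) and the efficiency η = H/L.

Average length L = Σ p_i × l_i = 1.7742 bits
Entropy H = 1.4075 bits
Efficiency η = H/L × 100% = 79.33%


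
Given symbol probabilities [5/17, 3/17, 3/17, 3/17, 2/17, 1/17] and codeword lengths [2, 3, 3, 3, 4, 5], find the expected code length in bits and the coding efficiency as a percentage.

Average length L = Σ p_i × l_i = 2.9412 bits
Entropy H = 2.4478 bits
Efficiency η = H/L × 100% = 83.23%


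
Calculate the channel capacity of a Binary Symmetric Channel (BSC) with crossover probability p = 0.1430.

For BSC with error probability p:
C = 1 - H(p) where H(p) is binary entropy
H(0.1430) = -0.1430 × log₂(0.1430) - 0.8570 × log₂(0.8570)
H(p) = 0.5920
C = 1 - 0.5920 = 0.4080 bits/use


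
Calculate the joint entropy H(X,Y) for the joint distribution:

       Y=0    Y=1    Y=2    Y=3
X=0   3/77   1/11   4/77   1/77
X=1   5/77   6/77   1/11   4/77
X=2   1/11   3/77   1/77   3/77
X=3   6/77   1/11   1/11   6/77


H(X,Y) = -Σ p(x,y) log₂ p(x,y)
  p(0,0)=3/77: -0.0390 × log₂(0.0390) = 0.1824
  p(0,1)=1/11: -0.0909 × log₂(0.0909) = 0.3145
  p(0,2)=4/77: -0.0519 × log₂(0.0519) = 0.2217
  p(0,3)=1/77: -0.0130 × log₂(0.0130) = 0.0814
  p(1,0)=5/77: -0.0649 × log₂(0.0649) = 0.2562
  p(1,1)=6/77: -0.0779 × log₂(0.0779) = 0.2869
  p(1,2)=1/11: -0.0909 × log₂(0.0909) = 0.3145
  p(1,3)=4/77: -0.0519 × log₂(0.0519) = 0.2217
  p(2,0)=1/11: -0.0909 × log₂(0.0909) = 0.3145
  p(2,1)=3/77: -0.0390 × log₂(0.0390) = 0.1824
  p(2,2)=1/77: -0.0130 × log₂(0.0130) = 0.0814
  p(2,3)=3/77: -0.0390 × log₂(0.0390) = 0.1824
  p(3,0)=6/77: -0.0779 × log₂(0.0779) = 0.2869
  p(3,1)=1/11: -0.0909 × log₂(0.0909) = 0.3145
  p(3,2)=1/11: -0.0909 × log₂(0.0909) = 0.3145
  p(3,3)=6/77: -0.0779 × log₂(0.0779) = 0.2869
H(X,Y) = 3.8426 bits


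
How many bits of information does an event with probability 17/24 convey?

Information content I(x) = -log₂(p(x))
I = -log₂(17/24) = -log₂(0.7083)
I = 0.4975 bits


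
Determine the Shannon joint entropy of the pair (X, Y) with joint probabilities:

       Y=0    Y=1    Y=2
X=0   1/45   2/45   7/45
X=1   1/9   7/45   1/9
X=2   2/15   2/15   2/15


H(X,Y) = -Σ p(x,y) log₂ p(x,y)
  p(0,0)=1/45: -0.0222 × log₂(0.0222) = 0.1220
  p(0,1)=2/45: -0.0444 × log₂(0.0444) = 0.1996
  p(0,2)=7/45: -0.1556 × log₂(0.1556) = 0.4176
  p(1,0)=1/9: -0.1111 × log₂(0.1111) = 0.3522
  p(1,1)=7/45: -0.1556 × log₂(0.1556) = 0.4176
  p(1,2)=1/9: -0.1111 × log₂(0.1111) = 0.3522
  p(2,0)=2/15: -0.1333 × log₂(0.1333) = 0.3876
  p(2,1)=2/15: -0.1333 × log₂(0.1333) = 0.3876
  p(2,2)=2/15: -0.1333 × log₂(0.1333) = 0.3876
H(X,Y) = 3.0240 bits


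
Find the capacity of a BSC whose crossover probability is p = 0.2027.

For BSC with error probability p:
C = 1 - H(p) where H(p) is binary entropy
H(0.2027) = -0.2027 × log₂(0.2027) - 0.7973 × log₂(0.7973)
H(p) = 0.7273
C = 1 - 0.7273 = 0.2727 bits/use


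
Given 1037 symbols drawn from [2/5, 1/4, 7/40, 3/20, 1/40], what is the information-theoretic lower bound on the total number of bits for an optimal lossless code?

Entropy H = 2.0124 bits/symbol
Minimum bits = H × n = 2.0124 × 1037
= 2086.87 bits


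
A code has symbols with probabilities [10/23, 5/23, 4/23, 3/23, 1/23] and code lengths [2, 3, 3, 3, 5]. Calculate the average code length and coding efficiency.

Average length L = Σ p_i × l_i = 2.6522 bits
Entropy H = 2.0199 bits
Efficiency η = H/L × 100% = 76.16%


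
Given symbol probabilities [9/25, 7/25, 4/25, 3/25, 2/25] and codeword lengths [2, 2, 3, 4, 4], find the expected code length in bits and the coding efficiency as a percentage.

Average length L = Σ p_i × l_i = 2.5600 bits
Entropy H = 2.1264 bits
Efficiency η = H/L × 100% = 83.06%


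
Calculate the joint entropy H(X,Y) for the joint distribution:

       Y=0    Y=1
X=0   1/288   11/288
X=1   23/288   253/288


H(X,Y) = -Σ p(x,y) log₂ p(x,y)
  p(0,0)=1/288: -0.0035 × log₂(0.0035) = 0.0284
  p(0,1)=11/288: -0.0382 × log₂(0.0382) = 0.1799
  p(1,0)=23/288: -0.0799 × log₂(0.0799) = 0.2912
  p(1,1)=253/288: -0.8785 × log₂(0.8785) = 0.1642
H(X,Y) = 0.6637 bits


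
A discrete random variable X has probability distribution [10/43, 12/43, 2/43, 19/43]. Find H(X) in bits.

H(X) = -Σ p(x) log₂ p(x)
  -10/43 × log₂(10/43) = 0.4894
  -12/43 × log₂(12/43) = 0.5139
  -2/43 × log₂(2/43) = 0.2059
  -19/43 × log₂(19/43) = 0.5207
H(X) = 1.7298 bits


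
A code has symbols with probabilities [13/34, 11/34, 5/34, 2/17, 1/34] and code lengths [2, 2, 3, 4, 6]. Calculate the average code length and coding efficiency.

Average length L = Σ p_i × l_i = 2.5000 bits
Entropy H = 1.9766 bits
Efficiency η = H/L × 100% = 79.06%


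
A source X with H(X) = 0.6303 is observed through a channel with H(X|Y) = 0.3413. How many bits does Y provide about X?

I(X;Y) = H(X) - H(X|Y)
I(X;Y) = 0.6303 - 0.3413 = 0.289 bits


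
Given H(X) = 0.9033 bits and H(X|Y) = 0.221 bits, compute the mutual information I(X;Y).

I(X;Y) = H(X) - H(X|Y)
I(X;Y) = 0.9033 - 0.221 = 0.6823 bits


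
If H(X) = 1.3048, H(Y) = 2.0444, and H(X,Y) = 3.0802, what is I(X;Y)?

I(X;Y) = H(X) + H(Y) - H(X,Y)
I(X;Y) = 1.3048 + 2.0444 - 3.0802 = 0.269 bits


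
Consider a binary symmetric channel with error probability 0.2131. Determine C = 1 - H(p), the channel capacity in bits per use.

For BSC with error probability p:
C = 1 - H(p) where H(p) is binary entropy
H(0.2131) = -0.2131 × log₂(0.2131) - 0.7869 × log₂(0.7869)
H(p) = 0.7474
C = 1 - 0.7474 = 0.2526 bits/use


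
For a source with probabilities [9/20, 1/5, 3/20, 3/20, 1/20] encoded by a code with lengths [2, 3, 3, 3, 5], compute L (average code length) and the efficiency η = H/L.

Average length L = Σ p_i × l_i = 2.6500 bits
Entropy H = 2.0200 bits
Efficiency η = H/L × 100% = 76.23%


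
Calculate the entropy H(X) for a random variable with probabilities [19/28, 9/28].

H(X) = -Σ p(x) log₂ p(x)
  -19/28 × log₂(19/28) = 0.3796
  -9/28 × log₂(9/28) = 0.5263
H(X) = 0.9059 bits


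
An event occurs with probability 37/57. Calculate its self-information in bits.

Information content I(x) = -log₂(p(x))
I = -log₂(37/57) = -log₂(0.6491)
I = 0.6234 bits


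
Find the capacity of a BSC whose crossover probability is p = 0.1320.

For BSC with error probability p:
C = 1 - H(p) where H(p) is binary entropy
H(0.1320) = -0.1320 × log₂(0.1320) - 0.8680 × log₂(0.8680)
H(p) = 0.5629
C = 1 - 0.5629 = 0.4371 bits/use


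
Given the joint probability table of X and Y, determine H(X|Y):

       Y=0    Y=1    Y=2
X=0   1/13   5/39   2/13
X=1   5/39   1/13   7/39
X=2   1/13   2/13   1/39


H(X|Y) = Σ_y p(y) H(X|Y=y)
  p(Y=0) = 11/39, H(X|Y=0) = 1.5395
  p(Y=1) = 14/39, H(X|Y=1) = 1.5306
  p(Y=2) = 14/39, H(X|Y=2) = 1.2958
H(X|Y) = 0.2821×1.5395 + 0.3590×1.5306 + 0.3590×1.2958 = 1.4488 bits


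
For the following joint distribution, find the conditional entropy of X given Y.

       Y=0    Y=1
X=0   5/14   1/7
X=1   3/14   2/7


H(X|Y) = Σ_y p(y) H(X|Y=y)
  p(Y=0) = 4/7, H(X|Y=0) = 0.9544
  p(Y=1) = 3/7, H(X|Y=1) = 0.9183
H(X|Y) = 0.5714×0.9544 + 0.4286×0.9183 = 0.9389 bits


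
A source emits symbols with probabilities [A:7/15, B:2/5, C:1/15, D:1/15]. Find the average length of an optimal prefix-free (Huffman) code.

Huffman tree construction:
Combine smallest probabilities repeatedly
Resulting codes:
  A: 0 (length 1)
  B: 11 (length 2)
  C: 100 (length 3)
  D: 101 (length 3)
Average length = Σ p(s) × length(s) = 1.6667 bits


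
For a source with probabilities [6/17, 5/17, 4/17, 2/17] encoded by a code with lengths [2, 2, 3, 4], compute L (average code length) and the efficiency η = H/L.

Average length L = Σ p_i × l_i = 2.4706 bits
Entropy H = 1.9040 bits
Efficiency η = H/L × 100% = 77.07%


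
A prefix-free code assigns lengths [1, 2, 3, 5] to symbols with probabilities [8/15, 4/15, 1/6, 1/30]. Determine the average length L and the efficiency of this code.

Average length L = Σ p_i × l_i = 1.7333 bits
Entropy H = 1.5866 bits
Efficiency η = H/L × 100% = 91.53%


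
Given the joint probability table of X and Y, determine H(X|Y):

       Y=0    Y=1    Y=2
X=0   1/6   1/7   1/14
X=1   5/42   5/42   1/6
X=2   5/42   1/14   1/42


H(X|Y) = Σ_y p(y) H(X|Y=y)
  p(Y=0) = 17/42, H(X|Y=0) = 1.5657
  p(Y=1) = 1/3, H(X|Y=1) = 1.5306
  p(Y=2) = 11/42, H(X|Y=2) = 1.2407
H(X|Y) = 0.4048×1.5657 + 0.3333×1.5306 + 0.2619×1.2407 = 1.4689 bits


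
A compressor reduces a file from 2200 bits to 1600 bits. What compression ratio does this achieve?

Compression ratio = Original / Compressed
= 2200 / 1600 = 1.38:1


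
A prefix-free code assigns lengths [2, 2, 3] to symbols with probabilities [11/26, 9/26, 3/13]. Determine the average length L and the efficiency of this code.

Average length L = Σ p_i × l_i = 2.2308 bits
Entropy H = 1.5430 bits
Efficiency η = H/L × 100% = 69.17%


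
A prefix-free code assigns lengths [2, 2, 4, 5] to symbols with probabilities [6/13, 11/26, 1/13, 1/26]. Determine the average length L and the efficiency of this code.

Average length L = Σ p_i × l_i = 2.2692 bits
Entropy H = 1.5053 bits
Efficiency η = H/L × 100% = 66.34%


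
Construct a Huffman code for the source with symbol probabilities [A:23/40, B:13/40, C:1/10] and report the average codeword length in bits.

Huffman tree construction:
Combine smallest probabilities repeatedly
Resulting codes:
  A: 1 (length 1)
  B: 01 (length 2)
  C: 00 (length 2)
Average length = Σ p(s) × length(s) = 1.4250 bits


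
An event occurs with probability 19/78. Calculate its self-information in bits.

Information content I(x) = -log₂(p(x))
I = -log₂(19/78) = -log₂(0.2436)
I = 2.0375 bits


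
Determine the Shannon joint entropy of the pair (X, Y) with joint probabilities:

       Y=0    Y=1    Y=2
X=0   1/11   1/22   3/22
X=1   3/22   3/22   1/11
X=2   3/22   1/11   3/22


H(X,Y) = -Σ p(x,y) log₂ p(x,y)
  p(0,0)=1/11: -0.0909 × log₂(0.0909) = 0.3145
  p(0,1)=1/22: -0.0455 × log₂(0.0455) = 0.2027
  p(0,2)=3/22: -0.1364 × log₂(0.1364) = 0.3920
  p(1,0)=3/22: -0.1364 × log₂(0.1364) = 0.3920
  p(1,1)=3/22: -0.1364 × log₂(0.1364) = 0.3920
  p(1,2)=1/11: -0.0909 × log₂(0.0909) = 0.3145
  p(2,0)=3/22: -0.1364 × log₂(0.1364) = 0.3920
  p(2,1)=1/11: -0.0909 × log₂(0.0909) = 0.3145
  p(2,2)=3/22: -0.1364 × log₂(0.1364) = 0.3920
H(X,Y) = 3.1060 bits


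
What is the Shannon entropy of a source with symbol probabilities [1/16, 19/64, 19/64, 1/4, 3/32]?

H(X) = -Σ p(x) log₂ p(x)
  -1/16 × log₂(1/16) = 0.2500
  -19/64 × log₂(19/64) = 0.5201
  -19/64 × log₂(19/64) = 0.5201
  -1/4 × log₂(1/4) = 0.5000
  -3/32 × log₂(3/32) = 0.3202
H(X) = 2.1105 bits


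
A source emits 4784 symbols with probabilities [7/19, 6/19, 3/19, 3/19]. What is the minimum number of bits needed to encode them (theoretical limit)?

Entropy H = 1.8968 bits/symbol
Minimum bits = H × n = 1.8968 × 4784
= 9074.39 bits


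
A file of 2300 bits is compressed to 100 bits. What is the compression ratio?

Compression ratio = Original / Compressed
= 2300 / 100 = 23.00:1


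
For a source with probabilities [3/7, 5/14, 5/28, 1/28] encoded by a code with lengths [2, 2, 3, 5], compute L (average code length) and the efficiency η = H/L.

Average length L = Σ p_i × l_i = 2.2857 bits
Entropy H = 1.6699 bits
Efficiency η = H/L × 100% = 73.06%


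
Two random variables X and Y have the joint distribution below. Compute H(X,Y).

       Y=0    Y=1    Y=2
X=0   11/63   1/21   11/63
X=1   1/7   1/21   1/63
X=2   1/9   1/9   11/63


H(X,Y) = -Σ p(x,y) log₂ p(x,y)
  p(0,0)=11/63: -0.1746 × log₂(0.1746) = 0.4396
  p(0,1)=1/21: -0.0476 × log₂(0.0476) = 0.2092
  p(0,2)=11/63: -0.1746 × log₂(0.1746) = 0.4396
  p(1,0)=1/7: -0.1429 × log₂(0.1429) = 0.4011
  p(1,1)=1/21: -0.0476 × log₂(0.0476) = 0.2092
  p(1,2)=1/63: -0.0159 × log₂(0.0159) = 0.0949
  p(2,0)=1/9: -0.1111 × log₂(0.1111) = 0.3522
  p(2,1)=1/9: -0.1111 × log₂(0.1111) = 0.3522
  p(2,2)=11/63: -0.1746 × log₂(0.1746) = 0.4396
H(X,Y) = 2.9375 bits


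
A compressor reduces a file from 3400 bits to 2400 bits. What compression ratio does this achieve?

Compression ratio = Original / Compressed
= 3400 / 2400 = 1.42:1


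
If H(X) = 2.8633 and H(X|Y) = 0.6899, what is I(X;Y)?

I(X;Y) = H(X) - H(X|Y)
I(X;Y) = 2.8633 - 0.6899 = 2.1734 bits


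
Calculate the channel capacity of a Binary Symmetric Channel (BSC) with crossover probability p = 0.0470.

For BSC with error probability p:
C = 1 - H(p) where H(p) is binary entropy
H(0.0470) = -0.0470 × log₂(0.0470) - 0.9530 × log₂(0.9530)
H(p) = 0.2735
C = 1 - 0.2735 = 0.7265 bits/use


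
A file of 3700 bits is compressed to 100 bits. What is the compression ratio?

Compression ratio = Original / Compressed
= 3700 / 100 = 37.00:1


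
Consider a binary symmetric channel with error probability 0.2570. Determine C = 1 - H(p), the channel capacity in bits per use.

For BSC with error probability p:
C = 1 - H(p) where H(p) is binary entropy
H(0.2570) = -0.2570 × log₂(0.2570) - 0.7430 × log₂(0.7430)
H(p) = 0.8222
C = 1 - 0.8222 = 0.1778 bits/use


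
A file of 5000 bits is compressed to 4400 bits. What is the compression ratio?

Compression ratio = Original / Compressed
= 5000 / 4400 = 1.14:1


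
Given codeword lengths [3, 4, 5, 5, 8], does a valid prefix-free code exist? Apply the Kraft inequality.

Kraft inequality: Σ 2^(-l_i) ≤ 1 for prefix-free code
Calculating: 2^(-3) + 2^(-4) + 2^(-5) + 2^(-5) + 2^(-8)
= 0.125 + 0.0625 + 0.03125 + 0.03125 + 0.00390625
= 0.2539
Since 0.2539 ≤ 1, prefix-free code exists


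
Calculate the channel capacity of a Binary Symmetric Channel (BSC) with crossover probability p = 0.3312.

For BSC with error probability p:
C = 1 - H(p) where H(p) is binary entropy
H(0.3312) = -0.3312 × log₂(0.3312) - 0.6688 × log₂(0.6688)
H(p) = 0.9161
C = 1 - 0.9161 = 0.0839 bits/use


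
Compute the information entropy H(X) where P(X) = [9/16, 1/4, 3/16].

H(X) = -Σ p(x) log₂ p(x)
  -9/16 × log₂(9/16) = 0.4669
  -1/4 × log₂(1/4) = 0.5000
  -3/16 × log₂(3/16) = 0.4528
H(X) = 1.4197 bits


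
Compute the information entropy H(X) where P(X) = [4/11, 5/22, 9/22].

H(X) = -Σ p(x) log₂ p(x)
  -4/11 × log₂(4/11) = 0.5307
  -5/22 × log₂(5/22) = 0.4858
  -9/22 × log₂(9/22) = 0.5275
H(X) = 1.5440 bits


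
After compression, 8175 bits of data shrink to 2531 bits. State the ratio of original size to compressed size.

Compression ratio = Original / Compressed
= 8175 / 2531 = 3.23:1


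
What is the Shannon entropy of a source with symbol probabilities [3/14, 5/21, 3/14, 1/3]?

H(X) = -Σ p(x) log₂ p(x)
  -3/14 × log₂(3/14) = 0.4762
  -5/21 × log₂(5/21) = 0.4929
  -3/14 × log₂(3/14) = 0.4762
  -1/3 × log₂(1/3) = 0.5283
H(X) = 1.9737 bits


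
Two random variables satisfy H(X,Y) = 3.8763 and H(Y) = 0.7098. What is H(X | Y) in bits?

Chain rule: H(X,Y) = H(X|Y) + H(Y)
H(X|Y) = H(X,Y) - H(Y) = 3.8763 - 0.7098 = 3.1665 bits


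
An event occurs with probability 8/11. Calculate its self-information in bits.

Information content I(x) = -log₂(p(x))
I = -log₂(8/11) = -log₂(0.7273)
I = 0.4594 bits


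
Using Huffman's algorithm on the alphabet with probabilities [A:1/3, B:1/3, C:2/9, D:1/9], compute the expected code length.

Huffman tree construction:
Combine smallest probabilities repeatedly
Resulting codes:
  A: 10 (length 2)
  B: 11 (length 2)
  C: 01 (length 2)
  D: 00 (length 2)
Average length = Σ p(s) × length(s) = 2.0000 bits


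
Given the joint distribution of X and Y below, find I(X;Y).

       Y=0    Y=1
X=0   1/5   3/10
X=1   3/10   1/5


H(X) = 1.0000, H(Y) = 1.0000, H(X,Y) = 1.9710
I(X;Y) = H(X) + H(Y) - H(X,Y) = 0.0290 bits


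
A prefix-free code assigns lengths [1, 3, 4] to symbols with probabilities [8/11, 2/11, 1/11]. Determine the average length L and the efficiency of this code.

Average length L = Σ p_i × l_i = 1.6364 bits
Entropy H = 1.0958 bits
Efficiency η = H/L × 100% = 66.97%


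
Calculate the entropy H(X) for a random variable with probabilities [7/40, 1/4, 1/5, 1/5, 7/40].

H(X) = -Σ p(x) log₂ p(x)
  -7/40 × log₂(7/40) = 0.4401
  -1/4 × log₂(1/4) = 0.5000
  -1/5 × log₂(1/5) = 0.4644
  -1/5 × log₂(1/5) = 0.4644
  -7/40 × log₂(7/40) = 0.4401
H(X) = 2.3089 bits


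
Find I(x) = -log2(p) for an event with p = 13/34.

Information content I(x) = -log₂(p(x))
I = -log₂(13/34) = -log₂(0.3824)
I = 1.3870 bits


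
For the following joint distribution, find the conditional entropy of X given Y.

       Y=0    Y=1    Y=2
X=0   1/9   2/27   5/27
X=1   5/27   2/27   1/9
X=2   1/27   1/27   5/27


H(X|Y) = Σ_y p(y) H(X|Y=y)
  p(Y=0) = 1/3, H(X|Y=0) = 1.3516
  p(Y=1) = 5/27, H(X|Y=1) = 1.5219
  p(Y=2) = 13/27, H(X|Y=2) = 1.5486
H(X|Y) = 0.3333×1.3516 + 0.1852×1.5219 + 0.4815×1.5486 = 1.4780 bits


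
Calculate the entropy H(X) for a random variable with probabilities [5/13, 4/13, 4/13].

H(X) = -Σ p(x) log₂ p(x)
  -5/13 × log₂(5/13) = 0.5302
  -4/13 × log₂(4/13) = 0.5232
  -4/13 × log₂(4/13) = 0.5232
H(X) = 1.5766 bits


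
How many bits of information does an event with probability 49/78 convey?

Information content I(x) = -log₂(p(x))
I = -log₂(49/78) = -log₂(0.6282)
I = 0.6707 bits


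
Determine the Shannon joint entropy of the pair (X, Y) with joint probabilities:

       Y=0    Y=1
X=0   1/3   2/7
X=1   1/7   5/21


H(X,Y) = -Σ p(x,y) log₂ p(x,y)
  p(0,0)=1/3: -0.3333 × log₂(0.3333) = 0.5283
  p(0,1)=2/7: -0.2857 × log₂(0.2857) = 0.5164
  p(1,0)=1/7: -0.1429 × log₂(0.1429) = 0.4011
  p(1,1)=5/21: -0.2381 × log₂(0.2381) = 0.4929
H(X,Y) = 1.9387 bits


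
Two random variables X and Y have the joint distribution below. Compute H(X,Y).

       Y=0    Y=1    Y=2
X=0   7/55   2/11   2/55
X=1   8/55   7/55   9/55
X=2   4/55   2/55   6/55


H(X,Y) = -Σ p(x,y) log₂ p(x,y)
  p(0,0)=7/55: -0.1273 × log₂(0.1273) = 0.3785
  p(0,1)=2/11: -0.1818 × log₂(0.1818) = 0.4472
  p(0,2)=2/55: -0.0364 × log₂(0.0364) = 0.1739
  p(1,0)=8/55: -0.1455 × log₂(0.1455) = 0.4046
  p(1,1)=7/55: -0.1273 × log₂(0.1273) = 0.3785
  p(1,2)=9/55: -0.1636 × log₂(0.1636) = 0.4273
  p(2,0)=4/55: -0.0727 × log₂(0.0727) = 0.2750
  p(2,1)=2/55: -0.0364 × log₂(0.0364) = 0.1739
  p(2,2)=6/55: -0.1091 × log₂(0.1091) = 0.3487
H(X,Y) = 3.0075 bits


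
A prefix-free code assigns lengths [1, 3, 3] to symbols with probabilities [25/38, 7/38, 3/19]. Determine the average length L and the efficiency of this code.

Average length L = Σ p_i × l_i = 1.6842 bits
Entropy H = 1.2675 bits
Efficiency η = H/L × 100% = 75.26%


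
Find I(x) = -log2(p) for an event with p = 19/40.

Information content I(x) = -log₂(p(x))
I = -log₂(19/40) = -log₂(0.4750)
I = 1.0740 bits


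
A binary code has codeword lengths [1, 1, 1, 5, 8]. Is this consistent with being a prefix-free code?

Kraft inequality: Σ 2^(-l_i) ≤ 1 for prefix-free code
Calculating: 2^(-1) + 2^(-1) + 2^(-1) + 2^(-5) + 2^(-8)
= 0.5 + 0.5 + 0.5 + 0.03125 + 0.00390625
= 1.5352
Since 1.5352 > 1, prefix-free code does not exist


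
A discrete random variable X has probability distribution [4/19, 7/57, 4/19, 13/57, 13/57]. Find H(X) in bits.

H(X) = -Σ p(x) log₂ p(x)
  -4/19 × log₂(4/19) = 0.4732
  -7/57 × log₂(7/57) = 0.3716
  -4/19 × log₂(4/19) = 0.4732
  -13/57 × log₂(13/57) = 0.4863
  -13/57 × log₂(13/57) = 0.4863
H(X) = 2.2907 bits


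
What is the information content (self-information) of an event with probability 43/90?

Information content I(x) = -log₂(p(x))
I = -log₂(43/90) = -log₂(0.4778)
I = 1.0656 bits


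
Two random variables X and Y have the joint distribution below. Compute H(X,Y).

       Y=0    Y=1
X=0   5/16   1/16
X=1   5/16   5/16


H(X,Y) = -Σ p(x,y) log₂ p(x,y)
  p(0,0)=5/16: -0.3125 × log₂(0.3125) = 0.5244
  p(0,1)=1/16: -0.0625 × log₂(0.0625) = 0.2500
  p(1,0)=5/16: -0.3125 × log₂(0.3125) = 0.5244
  p(1,1)=5/16: -0.3125 × log₂(0.3125) = 0.5244
H(X,Y) = 1.8232 bits


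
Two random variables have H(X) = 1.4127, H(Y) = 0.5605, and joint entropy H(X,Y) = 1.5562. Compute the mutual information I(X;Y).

I(X;Y) = H(X) + H(Y) - H(X,Y)
I(X;Y) = 1.4127 + 0.5605 - 1.5562 = 0.417 bits


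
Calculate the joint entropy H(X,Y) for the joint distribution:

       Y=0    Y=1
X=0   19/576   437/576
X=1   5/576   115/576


H(X,Y) = -Σ p(x,y) log₂ p(x,y)
  p(0,0)=19/576: -0.0330 × log₂(0.0330) = 0.1624
  p(0,1)=437/576: -0.7587 × log₂(0.7587) = 0.3023
  p(1,0)=5/576: -0.0087 × log₂(0.0087) = 0.0594
  p(1,1)=115/576: -0.1997 × log₂(0.1997) = 0.4641
H(X,Y) = 0.9882 bits


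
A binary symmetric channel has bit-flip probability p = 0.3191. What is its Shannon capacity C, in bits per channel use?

For BSC with error probability p:
C = 1 - H(p) where H(p) is binary entropy
H(0.3191) = -0.3191 × log₂(0.3191) - 0.6809 × log₂(0.6809)
H(p) = 0.9034
C = 1 - 0.9034 = 0.0966 bits/use


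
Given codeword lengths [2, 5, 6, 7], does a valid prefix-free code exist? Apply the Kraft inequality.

Kraft inequality: Σ 2^(-l_i) ≤ 1 for prefix-free code
Calculating: 2^(-2) + 2^(-5) + 2^(-6) + 2^(-7)
= 0.25 + 0.03125 + 0.015625 + 0.0078125
= 0.3047
Since 0.3047 ≤ 1, prefix-free code exists


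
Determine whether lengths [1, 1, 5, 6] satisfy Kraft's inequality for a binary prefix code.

Kraft inequality: Σ 2^(-l_i) ≤ 1 for prefix-free code
Calculating: 2^(-1) + 2^(-1) + 2^(-5) + 2^(-6)
= 0.5 + 0.5 + 0.03125 + 0.015625
= 1.0469
Since 1.0469 > 1, prefix-free code does not exist


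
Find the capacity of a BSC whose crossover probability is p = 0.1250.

For BSC with error probability p:
C = 1 - H(p) where H(p) is binary entropy
H(0.1250) = -0.1250 × log₂(0.1250) - 0.8750 × log₂(0.8750)
H(p) = 0.5436
C = 1 - 0.5436 = 0.4564 bits/use


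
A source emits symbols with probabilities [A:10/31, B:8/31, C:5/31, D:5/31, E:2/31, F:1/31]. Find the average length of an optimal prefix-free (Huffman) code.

Huffman tree construction:
Combine smallest probabilities repeatedly
Resulting codes:
  A: 11 (length 2)
  B: 01 (length 2)
  C: 101 (length 3)
  D: 00 (length 2)
  E: 1001 (length 4)
  F: 1000 (length 4)
Average length = Σ p(s) × length(s) = 2.3548 bits


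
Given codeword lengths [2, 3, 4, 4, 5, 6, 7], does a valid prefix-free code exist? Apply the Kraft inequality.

Kraft inequality: Σ 2^(-l_i) ≤ 1 for prefix-free code
Calculating: 2^(-2) + 2^(-3) + 2^(-4) + 2^(-4) + 2^(-5) + 2^(-6) + 2^(-7)
= 0.25 + 0.125 + 0.0625 + 0.0625 + 0.03125 + 0.015625 + 0.0078125
= 0.5547
Since 0.5547 ≤ 1, prefix-free code exists


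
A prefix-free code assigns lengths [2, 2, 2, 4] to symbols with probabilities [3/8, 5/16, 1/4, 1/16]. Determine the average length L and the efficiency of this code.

Average length L = Σ p_i × l_i = 2.1250 bits
Entropy H = 1.8050 bits
Efficiency η = H/L × 100% = 84.94%


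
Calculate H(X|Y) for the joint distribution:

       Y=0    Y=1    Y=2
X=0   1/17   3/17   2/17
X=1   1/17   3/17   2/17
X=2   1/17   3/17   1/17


H(X|Y) = Σ_y p(y) H(X|Y=y)
  p(Y=0) = 3/17, H(X|Y=0) = 1.5850
  p(Y=1) = 9/17, H(X|Y=1) = 1.5850
  p(Y=2) = 5/17, H(X|Y=2) = 1.5219
H(X|Y) = 0.1765×1.5850 + 0.5294×1.5850 + 0.2941×1.5219 = 1.5664 bits
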